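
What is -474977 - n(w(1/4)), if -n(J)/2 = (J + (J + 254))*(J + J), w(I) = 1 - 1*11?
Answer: -484337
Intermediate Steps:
w(I) = -10 (w(I) = 1 - 11 = -10)
n(J) = -4*J*(254 + 2*J) (n(J) = -2*(J + (J + 254))*(J + J) = -2*(J + (254 + J))*2*J = -2*(254 + 2*J)*2*J = -4*J*(254 + 2*J))
-474977 - n(w(1/4)) = -474977 - (-8)*(-10)*(127 - 10) = -474977 - (-8)*(-10)*117 = -474977 - 1*9360 = -474977 - 9360 = -484337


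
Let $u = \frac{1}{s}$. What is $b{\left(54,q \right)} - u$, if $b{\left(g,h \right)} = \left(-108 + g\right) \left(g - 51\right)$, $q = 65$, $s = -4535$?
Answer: $- \frac{734669}{4535} \approx -162.0$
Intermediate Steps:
$b{\left(g,h \right)} = \left(-108 + g\right) \left(-51 + g\right)$
$u = - \frac{1}{4535}$ ($u = \frac{1}{-4535} = - \frac{1}{4535} \approx -0.00022051$)
$b{\left(54,q \right)} - u = \left(5508 + 54^{2} - 8586\right) - - \frac{1}{4535} = \left(5508 + 2916 - 8586\right) + \frac{1}{4535} = -162 + \frac{1}{4535} = - \frac{734669}{4535}$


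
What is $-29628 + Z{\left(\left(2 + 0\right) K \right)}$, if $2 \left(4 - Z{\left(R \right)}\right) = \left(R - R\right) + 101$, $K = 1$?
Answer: $- \frac{59349}{2} \approx -29675.0$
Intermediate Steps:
$Z{\left(R \right)} = - \frac{93}{2}$ ($Z{\left(R \right)} = 4 - \frac{\left(R - R\right) + 101}{2} = 4 - \frac{0 + 101}{2} = 4 - \frac{101}{2} = - \frac{93}{2}$)
$-29628 + Z{\left(\left(2 + 0\right) K \right)} = -29628 - \frac{93}{2} = - \frac{59349}{2}$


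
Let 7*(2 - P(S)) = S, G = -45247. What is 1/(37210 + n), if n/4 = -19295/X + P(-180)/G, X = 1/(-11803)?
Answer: 316729/288537822713974 ≈ 1.0977e-9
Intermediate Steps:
X = -1/11803 ≈ -8.4724e-5
P(S) = 2 - S/7
n = 288526037227884/316729 (n = 4*(-19295/(-1/11803) + (2 - ⅐*(-180))/(-45247)) = 4*(-19295*(-11803) + (2 + 180/7)*(-1/45247)) = 4*(227738885 + (194/7)*(-1/45247)) = 4*(227738885 - 194/316729) = 4*(72131509306971/316729) = 288526037227884/316729 ≈ 9.1096e+8)
1/(37210 + n) = 1/(37210 + 288526037227884/316729) = 1/(288537822713974/316729) = 316729/288537822713974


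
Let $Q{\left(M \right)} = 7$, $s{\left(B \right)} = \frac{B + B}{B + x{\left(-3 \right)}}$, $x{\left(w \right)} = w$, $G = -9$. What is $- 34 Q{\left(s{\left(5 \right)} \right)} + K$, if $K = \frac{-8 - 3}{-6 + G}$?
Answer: $- \frac{3559}{15} \approx -237.27$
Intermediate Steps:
$K = \frac{11}{15}$ ($K = \frac{-8 - 3}{-6 - 9} = - \frac{11}{-15} = \left(-11\right) \left(- \frac{1}{15}\right) = \frac{11}{15} \approx 0.73333$)
$s{\left(B \right)} = \frac{2 B}{-3 + B}$ ($s{\left(B \right)} = \frac{B + B}{B - 3} = \frac{2 B}{-3 + B}$)
$- 34 Q{\left(s{\left(5 \right)} \right)} + K = \left(-34\right) 7 + \frac{11}{15} = -238 + \frac{11}{15} = - \frac{3559}{15}$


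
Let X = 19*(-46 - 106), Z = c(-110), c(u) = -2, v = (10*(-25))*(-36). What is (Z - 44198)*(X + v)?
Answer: -270150400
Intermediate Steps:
v = 9000 (v = -250*(-36) = 9000)
Z = -2
X = -2888 (X = 19*(-152) = -2888)
(Z - 44198)*(X + v) = (-2 - 44198)*(-2888 + 9000) = -44200*6112 = -270150400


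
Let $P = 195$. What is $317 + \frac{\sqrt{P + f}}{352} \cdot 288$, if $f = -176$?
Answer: $317 + \frac{9 \sqrt{19}}{11} \approx 320.57$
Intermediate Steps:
$317 + \frac{\sqrt{P + f}}{352} \cdot 288 = 317 + \frac{\sqrt{195 - 176}}{352} \cdot 288 = 317 + \sqrt{19} \cdot \frac{1}{352} \cdot 288 = 317 + \frac{\sqrt{19}}{352} \cdot 288 = 317 + \frac{9 \sqrt{19}}{11}$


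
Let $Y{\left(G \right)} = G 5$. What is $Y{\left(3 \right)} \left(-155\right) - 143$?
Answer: $-2468$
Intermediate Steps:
$Y{\left(G \right)} = 5 G$
$Y{\left(3 \right)} \left(-155\right) - 143 = 5 \cdot 3 \left(-155\right) - 143 = 15 \left(-155\right) - 143 = -2325 - 143 = -2468$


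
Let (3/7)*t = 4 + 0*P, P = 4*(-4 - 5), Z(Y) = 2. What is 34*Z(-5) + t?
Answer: 232/3 ≈ 77.333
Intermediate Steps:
P = -36 (P = 4*(-9) = -36)
t = 28/3 (t = 7*(4 + 0*(-36))/3 = 7*(4 + 0)/3 = (7/3)*4 = 28/3 ≈ 9.3333)
34*Z(-5) + t = 34*2 + 28/3 = 68 + 28/3 = 232/3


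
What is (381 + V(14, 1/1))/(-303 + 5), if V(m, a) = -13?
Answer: -184/149 ≈ -1.2349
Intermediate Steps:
(381 + V(14, 1/1))/(-303 + 5) = (381 - 13)/(-303 + 5) = 368/(-298) = 368*(-1/298) = -184/149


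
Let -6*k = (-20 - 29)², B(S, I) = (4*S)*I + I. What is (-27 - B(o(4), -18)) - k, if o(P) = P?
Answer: 4075/6 ≈ 679.17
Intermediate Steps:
B(S, I) = I + 4*I*S (B(S, I) = 4*I*S + I = I + 4*I*S)
k = -2401/6 (k = -(-20 - 29)²/6 = -⅙*(-49)² = -⅙*2401 = -2401/6 ≈ -400.17)
(-27 - B(o(4), -18)) - k = (-27 - (-18)*(1 + 4*4)) - 1*(-2401/6) = (-27 - (-18)*(1 + 16)) + 2401/6 = (-27 - (-18)*17) + 2401/6 = (-27 - 1*(-306)) + 2401/6 = (-27 + 306) + 2401/6 = 279 + 2401/6 = 4075/6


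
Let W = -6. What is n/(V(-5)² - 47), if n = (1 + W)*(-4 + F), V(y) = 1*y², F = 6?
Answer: -5/289 ≈ -0.017301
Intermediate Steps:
V(y) = y²
n = -10 (n = (1 - 6)*(-4 + 6) = -5*2 = -10)
n/(V(-5)² - 47) = -10/(((-5)²)² - 47) = -10/(25² - 47) = -10/(625 - 47) = -10/578 = (1/578)*(-10) = -5/289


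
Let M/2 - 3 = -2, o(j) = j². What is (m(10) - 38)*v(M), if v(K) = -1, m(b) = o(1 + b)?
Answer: -83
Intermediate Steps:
m(b) = (1 + b)²
M = 2 (M = 6 + 2*(-2) = 6 - 4 = 2)
(m(10) - 38)*v(M) = ((1 + 10)² - 38)*(-1) = (11² - 38)*(-1) = (121 - 38)*(-1) = 83*(-1) = -83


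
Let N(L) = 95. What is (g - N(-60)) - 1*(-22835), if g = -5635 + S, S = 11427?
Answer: 28532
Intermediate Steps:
g = 5792 (g = -5635 + 11427 = 5792)
(g - N(-60)) - 1*(-22835) = (5792 - 1*95) - 1*(-22835) = (5792 - 95) + 22835 = 5697 + 22835 = 28532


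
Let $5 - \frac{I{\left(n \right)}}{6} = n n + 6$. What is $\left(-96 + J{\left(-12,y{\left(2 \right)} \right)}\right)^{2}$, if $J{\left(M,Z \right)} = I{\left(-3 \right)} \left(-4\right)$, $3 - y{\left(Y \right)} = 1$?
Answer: $20736$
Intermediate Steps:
$y{\left(Y \right)} = 2$ ($y{\left(Y \right)} = 3 - 1 = 2$)
$I{\left(n \right)} = -6 - 6 n^{2}$ ($I{\left(n \right)} = 30 - 6 \left(n n + 6\right) = 30 - 6 \left(n^{2} + 6\right) = 30 - 6 \left(6 + n^{2}\right) = 30 - \left(36 + 6 n^{2}\right) = -6 - 6 n^{2}$)
$J{\left(M,Z \right)} = 240$ ($J{\left(M,Z \right)} = \left(-6 - 6 \left(-3\right)^{2}\right) \left(-4\right) = \left(-6 - 54\right) \left(-4\right) = \left(-60\right) \left(-4\right) = 240$)
$\left(-96 + J{\left(-12,y{\left(2 \right)} \right)}\right)^{2} = \left(-96 + 240\right)^{2} = 144^{2} = 20736$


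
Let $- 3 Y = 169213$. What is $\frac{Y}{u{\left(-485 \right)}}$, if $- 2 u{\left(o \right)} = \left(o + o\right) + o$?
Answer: $- \frac{338426}{4365} \approx -77.532$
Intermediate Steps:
$Y = - \frac{169213}{3}$ ($Y = \left(- \frac{1}{3}\right) 169213 = - \frac{169213}{3} \approx -56404.0$)
$u{\left(o \right)} = - \frac{3 o}{2}$ ($u{\left(o \right)} = - \frac{\left(o + o\right) + o}{2} = - \frac{2 o + o}{2} = - \frac{3 o}{2}$)
$\frac{Y}{u{\left(-485 \right)}} = - \frac{169213}{3 \left(\left(- \frac{3}{2}\right) \left(-485\right)\right)} = - \frac{169213}{3 \cdot \frac{1455}{2}} = \left(- \frac{169213}{3}\right) \frac{2}{1455} = - \frac{338426}{4365}$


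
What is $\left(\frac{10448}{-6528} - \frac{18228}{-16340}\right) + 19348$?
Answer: $\frac{32246116391}{1666680} \approx 19348.0$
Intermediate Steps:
$\left(\frac{10448}{-6528} - \frac{18228}{-16340}\right) + 19348 = \left(10448 \left(- \frac{1}{6528}\right) - - \frac{4557}{4085}\right) + 19348 = \left(- \frac{653}{408} + \frac{4557}{4085}\right) + 19348 = - \frac{808249}{1666680} + 19348 = \frac{32246116391}{1666680}$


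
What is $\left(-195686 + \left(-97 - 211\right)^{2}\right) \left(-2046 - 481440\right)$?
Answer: $48746025492$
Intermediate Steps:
$\left(-195686 + \left(-97 - 211\right)^{2}\right) \left(-2046 - 481440\right) = \left(-195686 + \left(-308\right)^{2}\right) \left(-483486\right) = \left(-195686 + 94864\right) \left(-483486\right) = \left(-100822\right) \left(-483486\right) = 48746025492$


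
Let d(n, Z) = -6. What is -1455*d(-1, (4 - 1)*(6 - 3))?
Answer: 8730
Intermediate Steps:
-1455*d(-1, (4 - 1)*(6 - 3)) = -1455*(-6) = 8730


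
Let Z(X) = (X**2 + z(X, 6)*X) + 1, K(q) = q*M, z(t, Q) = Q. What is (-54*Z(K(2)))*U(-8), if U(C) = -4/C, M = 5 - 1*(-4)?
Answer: -11691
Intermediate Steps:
M = 9 (M = 5 + 4 = 9)
K(q) = 9*q (K(q) = q*9 = 9*q)
Z(X) = 1 + X**2 + 6*X (Z(X) = (X**2 + 6*X) + 1 = 1 + X**2 + 6*X)
(-54*Z(K(2)))*U(-8) = (-54*(1 + (9*2)**2 + 6*(9*2)))*(-4/(-8)) = (-54*(1 + 18**2 + 6*18))*(-4*(-1/8)) = -54*(1 + 324 + 108)*(1/2) = -54*433*(1/2) = -23382*1/2 = -11691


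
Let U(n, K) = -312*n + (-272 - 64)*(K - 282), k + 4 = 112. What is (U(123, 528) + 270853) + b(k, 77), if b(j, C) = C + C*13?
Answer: 150899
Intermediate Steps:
k = 108 (k = -4 + 112 = 108)
b(j, C) = 14*C (b(j, C) = C + 13*C = 14*C)
U(n, K) = 94752 - 336*K - 312*n (U(n, K) = -312*n - 336*(-282 + K) = -312*n + (94752 - 336*K) = 94752 - 336*K - 312*n)
(U(123, 528) + 270853) + b(k, 77) = ((94752 - 336*528 - 312*123) + 270853) + 14*77 = ((94752 - 177408 - 38376) + 270853) + 1078 = (-121032 + 270853) + 1078 = 149821 + 1078 = 150899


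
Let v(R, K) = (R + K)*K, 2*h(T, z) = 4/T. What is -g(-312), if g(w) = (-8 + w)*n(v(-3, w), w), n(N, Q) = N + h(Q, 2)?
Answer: 1226534320/39 ≈ 3.1450e+7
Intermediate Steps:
h(T, z) = 2/T (h(T, z) = (4/T)/2 = 2/T)
v(R, K) = K*(K + R) (v(R, K) = (K + R)*K = K*(K + R))
n(N, Q) = N + 2/Q
g(w) = (-8 + w)*(2/w + w*(-3 + w)) (g(w) = (-8 + w)*(w*(w - 3) + 2/w) = (-8 + w)*(w*(-3 + w) + 2/w) = (-8 + w)*(2/w + w*(-3 + w)))
-g(-312) = -(-8 - 312)*(2 + (-312)**2*(-3 - 312))/(-312) = -(-1)*(-320)*(2 + 97344*(-315))/312 = -(-1)*(-320)*(2 - 30663360)/312 = -(-1)*(-320)*(-30663358)/312 = -1*(-1226534320/39) = 1226534320/39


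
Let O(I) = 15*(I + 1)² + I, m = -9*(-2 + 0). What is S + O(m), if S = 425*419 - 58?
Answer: 183450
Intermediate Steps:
m = 18 (m = -9*(-2) = 18)
O(I) = I + 15*(1 + I)² (O(I) = 15*(1 + I)² + I = I + 15*(1 + I)²)
S = 178017 (S = 178075 - 58 = 178017)
S + O(m) = 178017 + (18 + 15*(1 + 18)²) = 178017 + (18 + 15*19²) = 178017 + (18 + 15*361) = 178017 + (18 + 5415) = 178017 + 5433 = 183450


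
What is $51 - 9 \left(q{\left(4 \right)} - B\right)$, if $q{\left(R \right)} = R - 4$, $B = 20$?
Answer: $231$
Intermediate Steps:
$q{\left(R \right)} = -4 + R$
$51 - 9 \left(q{\left(4 \right)} - B\right) = 51 - 9 \left(\left(-4 + 4\right) - 20\right) = 51 - 9 \left(0 - 20\right) = 51 - -180 = 51 + 180 = 231$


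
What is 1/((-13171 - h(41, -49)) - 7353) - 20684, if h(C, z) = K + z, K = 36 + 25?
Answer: -424766625/20536 ≈ -20684.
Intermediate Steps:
K = 61
h(C, z) = 61 + z
1/((-13171 - h(41, -49)) - 7353) - 20684 = 1/((-13171 - (61 - 49)) - 7353) - 20684 = 1/((-13171 - 1*12) - 7353) - 20684 = 1/((-13171 - 12) - 7353) - 20684 = 1/(-13183 - 7353) - 20684 = 1/(-20536) - 20684 = -1/20536 - 20684 = -424766625/20536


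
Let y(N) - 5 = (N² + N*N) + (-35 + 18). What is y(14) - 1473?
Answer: -1093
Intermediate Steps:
y(N) = -12 + 2*N² (y(N) = 5 + ((N² + N*N) + (-35 + 18)) = 5 + ((N² + N²) - 17) = 5 + (2*N² - 17) = 5 + (-17 + 2*N²) = -12 + 2*N²)
y(14) - 1473 = (-12 + 2*14²) - 1473 = (-12 + 2*196) - 1473 = (-12 + 392) - 1473 = 380 - 1473 = -1093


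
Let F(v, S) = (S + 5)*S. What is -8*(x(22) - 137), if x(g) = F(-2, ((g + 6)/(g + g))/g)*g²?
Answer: 64464/121 ≈ 532.76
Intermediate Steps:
F(v, S) = S*(5 + S) (F(v, S) = (5 + S)*S = S*(5 + S))
x(g) = (5 + (6 + g)/(2*g²))*(6 + g)/2 (x(g) = ((((g + 6)/(g + g))/g)*(5 + ((g + 6)/(g + g))/g))*g² = ((((6 + g)/((2*g)))/g)*(5 + ((6 + g)/((2*g)))/g))*g² = ((((6 + g)*(1/(2*g)))/g)*(5 + ((6 + g)*(1/(2*g)))/g))*g² = ((((6 + g)/(2*g))/g)*(5 + ((6 + g)/(2*g))/g))*g² = (((6 + g)/(2*g²))*(5 + (6 + g)/(2*g²)))*g² = ((5 + (6 + g)/(2*g²))*(6 + g)/(2*g²))*g² = (5 + (6 + g)/(2*g²))*(6 + g)/2)
-8*(x(22) - 137) = -8*((¼)*(6 + 22)*(6 + 22 + 10*22²)/22² - 137) = -8*((¼)*(1/484)*28*(6 + 22 + 10*484) - 137) = -8*((¼)*(1/484)*28*(6 + 22 + 4840) - 137) = -8*((¼)*(1/484)*28*4868 - 137) = -8*(8519/121 - 137) = -8*(-8058/121) = 64464/121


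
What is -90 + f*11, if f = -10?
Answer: -200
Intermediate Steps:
-90 + f*11 = -90 - 10*11 = -90 - 110 = -200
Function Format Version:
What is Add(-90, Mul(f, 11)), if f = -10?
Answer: -200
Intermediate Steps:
Add(-90, Mul(f, 11)) = Add(-90, Mul(-10, 11)) = Add(-90, -110) = -200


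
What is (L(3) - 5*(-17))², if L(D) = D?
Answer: 7744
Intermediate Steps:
(L(3) - 5*(-17))² = (3 - 5*(-17))² = (3 + 85)² = 88² = 7744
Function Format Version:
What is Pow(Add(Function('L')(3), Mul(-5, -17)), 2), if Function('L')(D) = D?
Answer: 7744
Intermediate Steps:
Pow(Add(Function('L')(3), Mul(-5, -17)), 2) = Pow(Add(3, Mul(-5, -17)), 2) = Pow(Add(3, 85), 2) = Pow(88, 2) = 7744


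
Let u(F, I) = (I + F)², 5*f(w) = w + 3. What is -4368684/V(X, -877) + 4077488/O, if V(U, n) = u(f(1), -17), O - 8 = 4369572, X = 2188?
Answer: -39767175284936/2389067865 ≈ -16645.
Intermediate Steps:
O = 4369580 (O = 8 + 4369572 = 4369580)
f(w) = ⅗ + w/5 (f(w) = (w + 3)/5 = (3 + w)/5 = ⅗ + w/5)
u(F, I) = (F + I)²
V(U, n) = 6561/25 (V(U, n) = ((⅗ + (⅕)*1) - 17)² = ((⅗ + ⅕) - 17)² = (⅘ - 17)² = (-81/5)² = 6561/25)
-4368684/V(X, -877) + 4077488/O = -4368684/6561/25 + 4077488/4369580 = -4368684*25/6561 + 4077488*(1/4369580) = -36405700/2187 + 1019372/1092395 = -39767175284936/2389067865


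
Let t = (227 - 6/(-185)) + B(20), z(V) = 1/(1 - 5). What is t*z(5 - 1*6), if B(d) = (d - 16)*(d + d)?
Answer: -71601/740 ≈ -96.758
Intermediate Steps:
B(d) = 2*d*(-16 + d) (B(d) = (-16 + d)*(2*d) = 2*d*(-16 + d))
z(V) = -¼ (z(V) = 1/(-4) = -¼)
t = 71601/185 (t = (227 - 6/(-185)) + 2*20*(-16 + 20) = (227 - 6*(-1/185)) + 2*20*4 = (227 + 6/185) + 160 = 42001/185 + 160 = 71601/185 ≈ 387.03)
t*z(5 - 1*6) = (71601/185)*(-¼) = -71601/740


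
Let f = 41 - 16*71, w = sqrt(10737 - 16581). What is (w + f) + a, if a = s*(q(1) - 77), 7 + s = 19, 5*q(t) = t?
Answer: -10083/5 + 2*I*sqrt(1461) ≈ -2016.6 + 76.446*I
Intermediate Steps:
q(t) = t/5
s = 12 (s = -7 + 19 = 12)
w = 2*I*sqrt(1461) (w = sqrt(-5844) = 2*I*sqrt(1461) ≈ 76.446*I)
f = -1095 (f = 41 - 1136 = -1095)
a = -4608/5 (a = 12*((1/5)*1 - 77) = 12*(1/5 - 77) = 12*(-384/5) = -4608/5 ≈ -921.60)
(w + f) + a = (2*I*sqrt(1461) - 1095) - 4608/5 = (-1095 + 2*I*sqrt(1461)) - 4608/5 = -10083/5 + 2*I*sqrt(1461)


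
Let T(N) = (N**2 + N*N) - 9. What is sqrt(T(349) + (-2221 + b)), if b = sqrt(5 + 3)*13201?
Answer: sqrt(241372 + 26402*sqrt(2)) ≈ 527.93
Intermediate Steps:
b = 26402*sqrt(2) (b = sqrt(8)*13201 = (2*sqrt(2))*13201 = 26402*sqrt(2) ≈ 37338.)
T(N) = -9 + 2*N**2 (T(N) = (N**2 + N**2) - 9 = 2*N**2 - 9 = -9 + 2*N**2)
sqrt(T(349) + (-2221 + b)) = sqrt((-9 + 2*349**2) + (-2221 + 26402*sqrt(2))) = sqrt((-9 + 2*121801) + (-2221 + 26402*sqrt(2))) = sqrt((-9 + 243602) + (-2221 + 26402*sqrt(2))) = sqrt(243593 + (-2221 + 26402*sqrt(2))) = sqrt(241372 + 26402*sqrt(2))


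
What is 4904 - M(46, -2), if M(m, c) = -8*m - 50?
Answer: 5322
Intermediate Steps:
M(m, c) = -50 - 8*m
4904 - M(46, -2) = 4904 - (-50 - 8*46) = 4904 - (-50 - 368) = 4904 - 1*(-418) = 4904 + 418 = 5322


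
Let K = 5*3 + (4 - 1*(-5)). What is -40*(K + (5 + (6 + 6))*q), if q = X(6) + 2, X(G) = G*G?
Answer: -26800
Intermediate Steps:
X(G) = G**2
q = 38 (q = 6**2 + 2 = 36 + 2 = 38)
K = 24 (K = 15 + (4 + 5) = 15 + 9 = 24)
-40*(K + (5 + (6 + 6))*q) = -40*(24 + (5 + (6 + 6))*38) = -40*(24 + (5 + 12)*38) = -40*(24 + 17*38) = -40*(24 + 646) = -40*670 = -26800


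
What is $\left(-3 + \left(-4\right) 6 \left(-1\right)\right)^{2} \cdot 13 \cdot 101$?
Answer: $579033$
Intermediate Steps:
$\left(-3 + \left(-4\right) 6 \left(-1\right)\right)^{2} \cdot 13 \cdot 101 = \left(-3 - -24\right)^{2} \cdot 13 \cdot 101 = \left(-3 + 24\right)^{2} \cdot 13 \cdot 101 = 21^{2} \cdot 13 \cdot 101 = 441 \cdot 13 \cdot 101 = 5733 \cdot 101 = 579033$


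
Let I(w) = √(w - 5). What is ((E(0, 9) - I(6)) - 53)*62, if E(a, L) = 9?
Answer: -2790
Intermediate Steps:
I(w) = √(-5 + w)
((E(0, 9) - I(6)) - 53)*62 = ((9 - √(-5 + 6)) - 53)*62 = ((9 - √1) - 53)*62 = ((9 - 1*1) - 53)*62 = ((9 - 1) - 53)*62 = (8 - 53)*62 = -45*62 = -2790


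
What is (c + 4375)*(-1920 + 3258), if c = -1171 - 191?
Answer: 4031394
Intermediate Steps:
c = -1362
(c + 4375)*(-1920 + 3258) = (-1362 + 4375)*(-1920 + 3258) = 3013*1338 = 4031394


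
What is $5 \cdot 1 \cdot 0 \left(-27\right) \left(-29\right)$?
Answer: $0$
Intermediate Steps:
$5 \cdot 1 \cdot 0 \left(-27\right) \left(-29\right) = 5 \cdot 0 \left(-27\right) \left(-29\right) = 0 \left(-27\right) \left(-29\right) = 0 \left(-29\right) = 0$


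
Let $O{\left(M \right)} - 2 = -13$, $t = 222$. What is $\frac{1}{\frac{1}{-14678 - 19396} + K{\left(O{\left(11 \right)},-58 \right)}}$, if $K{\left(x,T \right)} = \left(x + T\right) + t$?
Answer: $\frac{34074}{5213321} \approx 0.0065359$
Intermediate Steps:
$O{\left(M \right)} = -11$ ($O{\left(M \right)} = 2 - 13 = -11$)
$K{\left(x,T \right)} = 222 + T + x$ ($K{\left(x,T \right)} = \left(x + T\right) + 222 = \left(T + x\right) + 222 = 222 + T + x$)
$\frac{1}{\frac{1}{-14678 - 19396} + K{\left(O{\left(11 \right)},-58 \right)}} = \frac{1}{\frac{1}{-14678 - 19396} - -153} = \frac{1}{\frac{1}{-34074} + 153} = \frac{1}{- \frac{1}{34074} + 153} = \frac{1}{\frac{5213321}{34074}} = \frac{34074}{5213321}$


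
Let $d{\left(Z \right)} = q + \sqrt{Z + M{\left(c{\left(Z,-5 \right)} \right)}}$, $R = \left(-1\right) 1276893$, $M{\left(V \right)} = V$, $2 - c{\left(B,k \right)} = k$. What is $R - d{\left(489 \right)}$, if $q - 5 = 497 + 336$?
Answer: $-1277731 - 4 \sqrt{31} \approx -1.2778 \cdot 10^{6}$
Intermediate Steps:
$c{\left(B,k \right)} = 2 - k$
$q = 838$ ($q = 5 + \left(497 + 336\right) = 5 + 833 = 838$)
$R = -1276893$
$d{\left(Z \right)} = 838 + \sqrt{7 + Z}$ ($d{\left(Z \right)} = 838 + \sqrt{Z + \left(2 - -5\right)} = 838 + \sqrt{Z + \left(2 + 5\right)} = 838 + \sqrt{Z + 7} = 838 + \sqrt{7 + Z}$)
$R - d{\left(489 \right)} = -1276893 - \left(838 + \sqrt{7 + 489}\right) = -1276893 - \left(838 + \sqrt{496}\right) = -1276893 - \left(838 + 4 \sqrt{31}\right) = -1277731 - 4 \sqrt{31}$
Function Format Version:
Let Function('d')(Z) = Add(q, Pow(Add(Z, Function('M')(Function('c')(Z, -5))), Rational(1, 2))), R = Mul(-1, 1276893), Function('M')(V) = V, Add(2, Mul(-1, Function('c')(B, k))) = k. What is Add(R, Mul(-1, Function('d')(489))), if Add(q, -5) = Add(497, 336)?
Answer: Add(-1277731, Mul(-4, Pow(31, Rational(1, 2)))) ≈ -1.2778e+6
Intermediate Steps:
Function('c')(B, k) = Add(2, Mul(-1, k))
q = 838 (q = Add(5, Add(497, 336)) = Add(5, 833) = 838)
R = -1276893
Function('d')(Z) = Add(838, Pow(Add(7, Z), Rational(1, 2))) (Function('d')(Z) = Add(838, Pow(Add(Z, Add(2, Mul(-1, -5))), Rational(1, 2))) = Add(838, Pow(Add(Z, Add(2, 5)), Rational(1, 2))) = Add(838, Pow(Add(Z, 7), Rational(1, 2))) = Add(838, Pow(Add(7, Z), Rational(1, 2))))
Add(R, Mul(-1, Function('d')(489))) = Add(-1276893, Mul(-1, Add(838, Pow(Add(7, 489), Rational(1, 2))))) = Add(-1276893, Mul(-1, Add(838, Pow(496, Rational(1, 2))))) = Add(-1276893, Mul(-1, Add(838, Mul(4, Pow(31, Rational(1, 2)))))) = Add(-1276893, Add(-838, Mul(-4, Pow(31, Rational(1, 2))))) = Add(-1277731, Mul(-4, Pow(31, Rational(1, 2))))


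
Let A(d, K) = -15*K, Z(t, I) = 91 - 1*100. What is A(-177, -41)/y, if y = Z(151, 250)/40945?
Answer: -8393725/3 ≈ -2.7979e+6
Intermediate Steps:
Z(t, I) = -9 (Z(t, I) = 91 - 100 = -9)
y = -9/40945 ≈ -0.00021981
A(-177, -41)/y = (-15*(-41))/(-9/40945) = 615*(-40945/9) = -8393725/3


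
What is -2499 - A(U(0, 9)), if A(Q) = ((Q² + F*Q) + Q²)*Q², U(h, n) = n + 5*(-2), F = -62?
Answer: -2563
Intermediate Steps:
U(h, n) = -10 + n (U(h, n) = n - 10 = -10 + n)
A(Q) = Q²*(-62*Q + 2*Q²) (A(Q) = ((Q² - 62*Q) + Q²)*Q² = (-62*Q + 2*Q²)*Q² = Q²*(-62*Q + 2*Q²))
-2499 - A(U(0, 9)) = -2499 - 2*(-10 + 9)³*(-31 + (-10 + 9)) = -2499 - 2*(-1)³*(-31 - 1) = -2499 - 2*(-1)*(-32) = -2499 - 1*64 = -2499 - 64 = -2563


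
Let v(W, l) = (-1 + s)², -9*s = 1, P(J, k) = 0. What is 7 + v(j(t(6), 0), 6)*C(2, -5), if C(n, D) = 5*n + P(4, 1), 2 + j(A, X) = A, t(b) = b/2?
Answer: 1567/81 ≈ 19.346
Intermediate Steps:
s = -⅑ (s = -⅑*1 = -⅑ ≈ -0.11111)
t(b) = b/2 (t(b) = b*(½) = b/2)
j(A, X) = -2 + A
v(W, l) = 100/81 (v(W, l) = (-1 - ⅑)² = (-10/9)² = 100/81)
C(n, D) = 5*n (C(n, D) = 5*n + 0 = 5*n)
7 + v(j(t(6), 0), 6)*C(2, -5) = 7 + 100*(5*2)/81 = 7 + (100/81)*10 = 7 + 1000/81 = 1567/81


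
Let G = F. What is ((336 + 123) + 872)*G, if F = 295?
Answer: 392645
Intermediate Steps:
G = 295
((336 + 123) + 872)*G = ((336 + 123) + 872)*295 = (459 + 872)*295 = 1331*295 = 392645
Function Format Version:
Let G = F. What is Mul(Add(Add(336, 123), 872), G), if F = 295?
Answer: 392645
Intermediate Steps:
G = 295
Mul(Add(Add(336, 123), 872), G) = Mul(Add(Add(336, 123), 872), 295) = Mul(Add(459, 872), 295) = Mul(1331, 295) = 392645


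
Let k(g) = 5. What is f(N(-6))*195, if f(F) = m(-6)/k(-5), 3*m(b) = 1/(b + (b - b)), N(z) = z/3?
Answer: -13/6 ≈ -2.1667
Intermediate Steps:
N(z) = z/3 (N(z) = z*(⅓) = z/3)
m(b) = 1/(3*b) (m(b) = 1/(3*(b + (b - b))) = 1/(3*(b + 0)) = 1/(3*b))
f(F) = -1/90 (f(F) = ((⅓)/(-6))/5 = ((⅓)*(-⅙))*(⅕) = -1/18*⅕ = -1/90)
f(N(-6))*195 = -1/90*195 = -13/6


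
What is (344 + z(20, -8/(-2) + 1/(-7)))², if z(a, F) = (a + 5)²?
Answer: 938961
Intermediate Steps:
z(a, F) = (5 + a)²
(344 + z(20, -8/(-2) + 1/(-7)))² = (344 + (5 + 20)²)² = (344 + 25²)² = (344 + 625)² = 969² = 938961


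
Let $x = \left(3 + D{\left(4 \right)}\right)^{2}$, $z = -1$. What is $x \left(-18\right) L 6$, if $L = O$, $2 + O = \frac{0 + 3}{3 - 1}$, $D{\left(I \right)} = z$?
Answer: $216$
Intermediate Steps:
$D{\left(I \right)} = -1$
$x = 4$ ($x = \left(3 - 1\right)^{2} = 2^{2} = 4$)
$O = - \frac{1}{2}$ ($O = -2 + \frac{0 + 3}{3 - 1} = -2 + \frac{3}{2} = - \frac{1}{2} \approx -0.5$)
$L = - \frac{1}{2} \approx -0.5$
$x \left(-18\right) L 6 = 4 \left(-18\right) \left(\left(- \frac{1}{2}\right) 6\right) = \left(-72\right) \left(-3\right) = 216$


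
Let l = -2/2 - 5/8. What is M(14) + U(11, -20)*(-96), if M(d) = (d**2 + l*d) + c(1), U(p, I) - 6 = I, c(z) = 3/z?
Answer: 6081/4 ≈ 1520.3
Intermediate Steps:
l = -13/8 (l = -2*1/2 - 5*1/8 = -1 - 5/8 = -13/8 ≈ -1.6250)
U(p, I) = 6 + I
M(d) = 3 + d**2 - 13*d/8 (M(d) = (d**2 - 13*d/8) + 3/1 = (d**2 - 13*d/8) + 3*1 = (d**2 - 13*d/8) + 3 = 3 + d**2 - 13*d/8)
M(14) + U(11, -20)*(-96) = (3 + 14**2 - 13/8*14) + (6 - 20)*(-96) = (3 + 196 - 91/4) - 14*(-96) = 705/4 + 1344 = 6081/4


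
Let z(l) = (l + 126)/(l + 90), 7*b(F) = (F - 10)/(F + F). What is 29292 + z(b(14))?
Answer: 129213187/4411 ≈ 29293.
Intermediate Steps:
b(F) = (-10 + F)/(14*F) (b(F) = ((F - 10)/(F + F))/7 = ((-10 + F)/((2*F)))/7 = ((-10 + F)*(1/(2*F)))/7 = ((-10 + F)/(2*F))/7 = (-10 + F)/(14*F))
z(l) = (126 + l)/(90 + l)
29292 + z(b(14)) = 29292 + (126 + (1/14)*(-10 + 14)/14)/(90 + (1/14)*(-10 + 14)/14) = 29292 + (126 + (1/14)*(1/14)*4)/(90 + (1/14)*(1/14)*4) = 29292 + (126 + 1/49)/(90 + 1/49) = 29292 + (6175/49)/(4411/49) = 29292 + (49/4411)*(6175/49) = 29292 + 6175/4411 = 129213187/4411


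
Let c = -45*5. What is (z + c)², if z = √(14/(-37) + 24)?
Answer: (8325 - √32338)²/1369 ≈ 48462.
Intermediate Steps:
c = -225
z = √32338/37 (z = √(14*(-1/37) + 24) = √(-14/37 + 24) = √(874/37) = √32338/37 ≈ 4.8602)
(z + c)² = (√32338/37 - 225)² = (-225 + √32338/37)²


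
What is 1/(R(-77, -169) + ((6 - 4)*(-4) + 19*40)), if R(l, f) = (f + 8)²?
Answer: 1/26673 ≈ 3.7491e-5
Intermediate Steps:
R(l, f) = (8 + f)²
1/(R(-77, -169) + ((6 - 4)*(-4) + 19*40)) = 1/((8 - 169)² + ((6 - 4)*(-4) + 19*40)) = 1/((-161)² + (2*(-4) + 760)) = 1/(25921 + (-8 + 760)) = 1/(25921 + 752) = 1/26673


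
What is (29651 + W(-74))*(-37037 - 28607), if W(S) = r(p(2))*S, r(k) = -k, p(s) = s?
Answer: -1956125556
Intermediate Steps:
W(S) = -2*S (W(S) = (-1*2)*S = -2*S)
(29651 + W(-74))*(-37037 - 28607) = (29651 - 2*(-74))*(-37037 - 28607) = (29651 + 148)*(-65644) = 29799*(-65644) = -1956125556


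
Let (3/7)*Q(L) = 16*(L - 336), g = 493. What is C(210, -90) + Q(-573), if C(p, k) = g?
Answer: -33443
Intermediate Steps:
C(p, k) = 493
Q(L) = -12544 + 112*L/3 (Q(L) = 7*(16*(L - 336))/3 = 7*(16*(-336 + L))/3 = 7*(-5376 + 16*L)/3 = -12544 + 112*L/3)
C(210, -90) + Q(-573) = 493 + (-12544 + (112/3)*(-573)) = 493 + (-12544 - 21392) = 493 - 33936 = -33443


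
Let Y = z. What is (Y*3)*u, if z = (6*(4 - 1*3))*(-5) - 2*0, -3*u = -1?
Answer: -30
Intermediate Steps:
u = ⅓ (u = -⅓*(-1) = ⅓ ≈ 0.33333)
z = -30 (z = (6*(4 - 3))*(-5) + 0 = (6*1)*(-5) + 0 = 6*(-5) + 0 = -30 + 0 = -30)
Y = -30
(Y*3)*u = -30*3*(⅓) = -90*⅓ = -30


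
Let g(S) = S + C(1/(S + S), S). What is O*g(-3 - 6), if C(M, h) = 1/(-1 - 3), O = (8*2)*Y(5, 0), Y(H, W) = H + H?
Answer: -1480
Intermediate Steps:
Y(H, W) = 2*H
O = 160 (O = (8*2)*(2*5) = 16*10 = 160)
C(M, h) = -¼ (C(M, h) = 1/(-4) = -¼)
g(S) = -¼ + S (g(S) = S - ¼ = -¼ + S)
O*g(-3 - 6) = 160*(-¼ + (-3 - 6)) = 160*(-¼ - 9) = 160*(-37/4) = -1480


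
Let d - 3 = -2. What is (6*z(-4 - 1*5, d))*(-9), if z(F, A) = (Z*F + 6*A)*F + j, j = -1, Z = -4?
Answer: 20466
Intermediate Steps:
d = 1 (d = 3 - 2 = 1)
z(F, A) = -1 + F*(-4*F + 6*A) (z(F, A) = (-4*F + 6*A)*F - 1 = F*(-4*F + 6*A) - 1 = -1 + F*(-4*F + 6*A))
(6*z(-4 - 1*5, d))*(-9) = (6*(-1 - 4*(-4 - 1*5)**2 + 6*1*(-4 - 1*5)))*(-9) = (6*(-1 - 4*(-4 - 5)**2 + 6*1*(-4 - 5)))*(-9) = (6*(-1 - 4*(-9)**2 + 6*1*(-9)))*(-9) = (6*(-1 - 4*81 - 54))*(-9) = (6*(-1 - 324 - 54))*(-9) = (6*(-379))*(-9) = -2274*(-9) = 20466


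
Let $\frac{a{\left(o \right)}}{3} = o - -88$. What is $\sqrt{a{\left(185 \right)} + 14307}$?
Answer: $\sqrt{15126} \approx 122.99$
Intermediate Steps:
$a{\left(o \right)} = 264 + 3 o$ ($a{\left(o \right)} = 3 \left(o - -88\right) = 3 \left(o + 88\right) = 3 \left(88 + o\right) = 264 + 3 o$)
$\sqrt{a{\left(185 \right)} + 14307} = \sqrt{\left(264 + 3 \cdot 185\right) + 14307} = \sqrt{\left(264 + 555\right) + 14307} = \sqrt{819 + 14307} = \sqrt{15126}$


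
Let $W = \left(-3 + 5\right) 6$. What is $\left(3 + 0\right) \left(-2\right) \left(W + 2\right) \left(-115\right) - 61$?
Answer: $9599$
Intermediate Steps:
$W = 12$ ($W = 2 \cdot 6 = 12$)
$\left(3 + 0\right) \left(-2\right) \left(W + 2\right) \left(-115\right) - 61 = \left(3 + 0\right) \left(-2\right) \left(12 + 2\right) \left(-115\right) - 61 = 3 \left(-2\right) 14 \left(-115\right) - 61 = \left(-6\right) 14 \left(-115\right) - 61 = \left(-84\right) \left(-115\right) - 61 = 9660 - 61 = 9599$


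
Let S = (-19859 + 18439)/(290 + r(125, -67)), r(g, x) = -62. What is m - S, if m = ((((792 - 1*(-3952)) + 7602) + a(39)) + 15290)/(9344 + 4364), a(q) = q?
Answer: 6443815/781356 ≈ 8.2470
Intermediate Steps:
S = -355/57 (S = (-19859 + 18439)/(290 - 62) = -1420/228 = -1420*1/228 = -355/57 ≈ -6.2281)
m = 27675/13708 (m = ((((792 - 1*(-3952)) + 7602) + 39) + 15290)/(9344 + 4364) = ((((792 + 3952) + 7602) + 39) + 15290)/13708 = (((4744 + 7602) + 39) + 15290)*(1/13708) = ((12346 + 39) + 15290)*(1/13708) = (12385 + 15290)*(1/13708) = 27675*(1/13708) = 27675/13708 ≈ 2.0189)
m - S = 27675/13708 - 1*(-355/57) = 27675/13708 + 355/57 = 6443815/781356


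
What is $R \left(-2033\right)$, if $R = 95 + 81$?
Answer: $-357808$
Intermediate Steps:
$R = 176$
$R \left(-2033\right) = 176 \left(-2033\right) = -357808$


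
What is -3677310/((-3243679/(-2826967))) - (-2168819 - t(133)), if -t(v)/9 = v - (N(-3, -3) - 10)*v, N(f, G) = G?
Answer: -3415038946351/3243679 ≈ -1.0528e+6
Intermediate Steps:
t(v) = -126*v (t(v) = -9*(v - (-3 - 10)*v) = -9*(v - (-13)*v) = -9*(v + 13*v) = -126*v)
-3677310/((-3243679/(-2826967))) - (-2168819 - t(133)) = -3677310/((-3243679/(-2826967))) - (-2168819 - (-126)*133) = -3677310/((-3243679*(-1/2826967))) - (-2168819 - 1*(-16758)) = -3677310/3243679/2826967 - (-2168819 + 16758) = -3677310*2826967/3243679 - 1*(-2152061) = -10395634018770/3243679 + 2152061 = -3415038946351/3243679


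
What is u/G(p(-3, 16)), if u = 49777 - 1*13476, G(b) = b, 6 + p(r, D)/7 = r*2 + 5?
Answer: -36301/49 ≈ -740.84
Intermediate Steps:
p(r, D) = -7 + 14*r (p(r, D) = -42 + 7*(r*2 + 5) = -42 + 7*(2*r + 5) = -42 + 7*(5 + 2*r) = -42 + (35 + 14*r) = -7 + 14*r)
u = 36301 (u = 49777 - 13476 = 36301)
u/G(p(-3, 16)) = 36301/(-7 + 14*(-3)) = 36301/(-7 - 42) = 36301/(-49) = 36301*(-1/49) = -36301/49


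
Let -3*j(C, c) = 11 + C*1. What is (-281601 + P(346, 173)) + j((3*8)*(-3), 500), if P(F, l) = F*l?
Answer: -665168/3 ≈ -2.2172e+5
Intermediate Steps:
j(C, c) = -11/3 - C/3 (j(C, c) = -(11 + C*1)/3 = -(11 + C)/3 = -11/3 - C/3)
(-281601 + P(346, 173)) + j((3*8)*(-3), 500) = (-281601 + 346*173) + (-11/3 - 3*8*(-3)/3) = (-281601 + 59858) + (-11/3 - 8*(-3)) = -221743 + (-11/3 - 1/3*(-72)) = -221743 + (-11/3 + 24) = -221743 + 61/3 = -665168/3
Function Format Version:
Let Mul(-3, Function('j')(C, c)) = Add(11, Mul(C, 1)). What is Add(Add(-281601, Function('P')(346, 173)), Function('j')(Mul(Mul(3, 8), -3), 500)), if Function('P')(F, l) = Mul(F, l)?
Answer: Rational(-665168, 3) ≈ -2.2172e+5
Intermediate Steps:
Function('j')(C, c) = Add(Rational(-11, 3), Mul(Rational(-1, 3), C)) (Function('j')(C, c) = Mul(Rational(-1, 3), Add(11, Mul(C, 1))) = Mul(Rational(-1, 3), Add(11, C)) = Add(Rational(-11, 3), Mul(Rational(-1, 3), C)))
Add(Add(-281601, Function('P')(346, 173)), Function('j')(Mul(Mul(3, 8), -3), 500)) = Add(Add(-281601, Mul(346, 173)), Add(Rational(-11, 3), Mul(Rational(-1, 3), Mul(Mul(3, 8), -3)))) = Add(Add(-281601, 59858), Add(Rational(-11, 3), Mul(Rational(-1, 3), Mul(24, -3)))) = Add(-221743, Add(Rational(-11, 3), Mul(Rational(-1, 3), -72))) = Add(-221743, Add(Rational(-11, 3), 24)) = Add(-221743, Rational(61, 3)) = Rational(-665168, 3)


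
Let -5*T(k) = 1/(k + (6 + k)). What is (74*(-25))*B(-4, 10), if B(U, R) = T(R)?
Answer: 185/13 ≈ 14.231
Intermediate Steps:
T(k) = -1/(5*(6 + 2*k)) (T(k) = -1/(5*(k + (6 + k))) = -1/(5*(6 + 2*k)))
B(U, R) = -1/(30 + 10*R)
(74*(-25))*B(-4, 10) = (74*(-25))*(-1/(30 + 10*10)) = -(-1850)/(30 + 100) = -(-1850)/130 = -1850*(-1/130) = 185/13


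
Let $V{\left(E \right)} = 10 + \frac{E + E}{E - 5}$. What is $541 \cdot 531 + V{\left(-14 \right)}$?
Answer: $\frac{5458367}{19} \approx 2.8728 \cdot 10^{5}$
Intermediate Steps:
$V{\left(E \right)} = 10 + \frac{2 E}{-5 + E}$
$541 \cdot 531 + V{\left(-14 \right)} = 541 \cdot 531 + \frac{2 \left(-25 + 6 \left(-14\right)\right)}{-5 - 14} = 287271 + \frac{2 \left(-25 - 84\right)}{-19} = 287271 + 2 \left(- \frac{1}{19}\right) \left(-109\right) = 287271 + \frac{218}{19} = \frac{5458367}{19}$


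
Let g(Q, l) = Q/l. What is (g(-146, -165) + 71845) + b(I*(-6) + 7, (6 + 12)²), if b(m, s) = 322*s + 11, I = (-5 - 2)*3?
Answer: 29070506/165 ≈ 1.7619e+5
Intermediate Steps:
I = -21 (I = -7*3 = -21)
b(m, s) = 11 + 322*s
(g(-146, -165) + 71845) + b(I*(-6) + 7, (6 + 12)²) = (-146/(-165) + 71845) + (11 + 322*(6 + 12)²) = (-146*(-1/165) + 71845) + (11 + 322*18²) = (146/165 + 71845) + (11 + 322*324) = 11854571/165 + (11 + 104328) = 11854571/165 + 104339 = 29070506/165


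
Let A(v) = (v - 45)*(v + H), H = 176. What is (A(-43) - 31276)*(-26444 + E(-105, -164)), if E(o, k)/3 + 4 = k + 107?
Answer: 1144428460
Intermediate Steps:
A(v) = (-45 + v)*(176 + v) (A(v) = (v - 45)*(v + 176) = (-45 + v)*(176 + v))
E(o, k) = 309 + 3*k (E(o, k) = -12 + 3*(k + 107) = -12 + 3*(107 + k) = -12 + (321 + 3*k) = 309 + 3*k)
(A(-43) - 31276)*(-26444 + E(-105, -164)) = ((-7920 + (-43)**2 + 131*(-43)) - 31276)*(-26444 + (309 + 3*(-164))) = ((-7920 + 1849 - 5633) - 31276)*(-26444 + (309 - 492)) = (-11704 - 31276)*(-26444 - 183) = -42980*(-26627) = 1144428460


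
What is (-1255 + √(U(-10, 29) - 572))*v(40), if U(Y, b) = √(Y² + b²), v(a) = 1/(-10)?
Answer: 251/2 - √(-572 + √941)/10 ≈ 125.5 - 2.3266*I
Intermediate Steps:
v(a) = -⅒
(-1255 + √(U(-10, 29) - 572))*v(40) = (-1255 + √(√((-10)² + 29²) - 572))*(-⅒) = (-1255 + √(√(100 + 841) - 572))*(-⅒) = (-1255 + √(√941 - 572))*(-⅒) = (-1255 + √(-572 + √941))*(-⅒) = 251/2 - √(-572 + √941)/10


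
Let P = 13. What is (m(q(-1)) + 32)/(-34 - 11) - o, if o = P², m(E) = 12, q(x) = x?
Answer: -7649/45 ≈ -169.98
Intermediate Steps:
o = 169 (o = 13² = 169)
(m(q(-1)) + 32)/(-34 - 11) - o = (12 + 32)/(-34 - 11) - 1*169 = 44/(-45) - 169 = 44*(-1/45) - 169 = -44/45 - 169 = -7649/45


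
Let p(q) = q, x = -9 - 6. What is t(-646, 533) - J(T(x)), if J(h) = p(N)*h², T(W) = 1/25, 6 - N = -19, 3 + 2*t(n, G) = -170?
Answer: -4327/50 ≈ -86.540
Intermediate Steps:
t(n, G) = -173/2 (t(n, G) = -3/2 + (½)*(-170) = -3/2 - 85 = -173/2)
x = -15
N = 25 (N = 6 - 1*(-19) = 6 + 19 = 25)
T(W) = 1/25
J(h) = 25*h²
t(-646, 533) - J(T(x)) = -173/2 - 25*(1/25)² = -173/2 - 25/625 = -173/2 - 1*1/25 = -173/2 - 1/25 = -4327/50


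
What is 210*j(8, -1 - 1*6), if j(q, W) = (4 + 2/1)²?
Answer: 7560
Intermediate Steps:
j(q, W) = 36 (j(q, W) = (4 + 2*1)² = (4 + 2)² = 6² = 36)
210*j(8, -1 - 1*6) = 210*36 = 7560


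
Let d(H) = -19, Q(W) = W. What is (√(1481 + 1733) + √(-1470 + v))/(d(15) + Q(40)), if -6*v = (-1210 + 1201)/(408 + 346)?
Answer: √3214/21 + I*√835717389/15834 ≈ 2.6996 + 1.8257*I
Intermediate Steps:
v = 3/1508 (v = -(-1210 + 1201)/(6*(408 + 346)) = -(-3)/(2*754) = -⅙*(-9/754) = 3/1508 ≈ 0.0019894)
(√(1481 + 1733) + √(-1470 + v))/(d(15) + Q(40)) = (√(1481 + 1733) + √(-1470 + 3/1508))/(-19 + 40) = (√3214 + √(-2216757/1508))/21 = (√3214 + I*√835717389/754)*(1/21) = √3214/21 + I*√835717389/15834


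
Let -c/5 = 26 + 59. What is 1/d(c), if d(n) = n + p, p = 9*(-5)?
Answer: -1/470 ≈ -0.0021277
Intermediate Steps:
p = -45
c = -425 (c = -5*(26 + 59) = -5*85 = -425)
d(n) = -45 + n (d(n) = n - 45 = -45 + n)
1/d(c) = 1/(-45 - 425) = 1/(-470) = -1/470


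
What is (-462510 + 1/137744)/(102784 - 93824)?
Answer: -63707977439/1234186240 ≈ -51.619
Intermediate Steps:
(-462510 + 1/137744)/(102784 - 93824) = (-462510 + 1/137744)/8960 = -63707977439/137744*1/8960 = -63707977439/1234186240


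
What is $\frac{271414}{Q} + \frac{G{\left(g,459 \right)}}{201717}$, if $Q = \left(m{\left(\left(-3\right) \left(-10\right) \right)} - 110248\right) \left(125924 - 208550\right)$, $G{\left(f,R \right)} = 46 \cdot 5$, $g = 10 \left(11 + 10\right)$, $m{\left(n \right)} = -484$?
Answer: $\frac{11608051243}{9922461650604} \approx 0.0011699$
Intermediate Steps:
$g = 210$ ($g = 10 \cdot 21 = 210$)
$G{\left(f,R \right)} = 230$
$Q = 9149342232$ ($Q = \left(-484 - 110248\right) \left(125924 - 208550\right) = \left(-110732\right) \left(-82626\right) = 9149342232$)
$\frac{271414}{Q} + \frac{G{\left(g,459 \right)}}{201717} = \frac{271414}{9149342232} + \frac{230}{201717} = 271414 \cdot \frac{1}{9149342232} + 230 \cdot \frac{1}{201717} = \frac{135707}{4574671116} + \frac{230}{201717} = \frac{11608051243}{9922461650604}$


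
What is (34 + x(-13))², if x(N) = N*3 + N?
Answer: 324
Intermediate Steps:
x(N) = 4*N (x(N) = 3*N + N = 4*N)
(34 + x(-13))² = (34 + 4*(-13))² = (34 - 52)² = (-18)² = 324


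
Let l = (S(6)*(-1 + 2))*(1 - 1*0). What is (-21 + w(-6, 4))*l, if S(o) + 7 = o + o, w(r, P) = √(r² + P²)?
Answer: -105 + 10*√13 ≈ -68.944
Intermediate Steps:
w(r, P) = √(P² + r²)
S(o) = -7 + 2*o (S(o) = -7 + (o + o) = -7 + 2*o)
l = 5 (l = ((-7 + 2*6)*(-1 + 2))*(1 - 1*0) = ((-7 + 12)*1)*(1 + 0) = (5*1)*1 = 5*1 = 5)
(-21 + w(-6, 4))*l = (-21 + √(4² + (-6)²))*5 = (-21 + √(16 + 36))*5 = (-21 + √52)*5 = (-21 + 2*√13)*5 = -105 + 10*√13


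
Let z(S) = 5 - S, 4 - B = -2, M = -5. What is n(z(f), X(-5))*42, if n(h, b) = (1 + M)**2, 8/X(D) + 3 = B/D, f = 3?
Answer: 672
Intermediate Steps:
B = 6 (B = 4 - 1*(-2) = 4 + 2 = 6)
X(D) = 8/(-3 + 6/D)
n(h, b) = 16 (n(h, b) = (1 - 5)**2 = (-4)**2 = 16)
n(z(f), X(-5))*42 = 16*42 = 672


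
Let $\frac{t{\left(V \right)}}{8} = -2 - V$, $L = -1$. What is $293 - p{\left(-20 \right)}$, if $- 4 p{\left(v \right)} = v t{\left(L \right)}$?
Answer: $333$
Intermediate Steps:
$t{\left(V \right)} = -16 - 8 V$ ($t{\left(V \right)} = 8 \left(-2 - V\right) = -16 - 8 V$)
$p{\left(v \right)} = 2 v$ ($p{\left(v \right)} = - \frac{v \left(-16 - -8\right)}{4} = - \frac{v \left(-16 + 8\right)}{4} = - \frac{v \left(-8\right)}{4} = - \frac{\left(-8\right) v}{4} = 2 v$)
$293 - p{\left(-20 \right)} = 293 - 2 \left(-20\right) = 293 - -40 = 293 + 40 = 333$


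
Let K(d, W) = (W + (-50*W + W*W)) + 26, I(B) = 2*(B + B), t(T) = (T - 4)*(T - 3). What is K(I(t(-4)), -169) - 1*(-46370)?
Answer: 83238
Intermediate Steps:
t(T) = (-4 + T)*(-3 + T)
I(B) = 4*B (I(B) = 2*(2*B) = 4*B)
K(d, W) = 26 + W**2 - 49*W (K(d, W) = (W + (-50*W + W**2)) + 26 = (W + (W**2 - 50*W)) + 26 = (W**2 - 49*W) + 26 = 26 + W**2 - 49*W)
K(I(t(-4)), -169) - 1*(-46370) = (26 + (-169)**2 - 49*(-169)) - 1*(-46370) = (26 + 28561 + 8281) + 46370 = 36868 + 46370 = 83238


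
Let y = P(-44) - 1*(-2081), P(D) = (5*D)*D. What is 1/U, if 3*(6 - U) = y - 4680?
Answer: -3/7063 ≈ -0.00042475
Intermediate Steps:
P(D) = 5*D²
y = 11761 (y = 5*(-44)² - 1*(-2081) = 5*1936 + 2081 = 9680 + 2081 = 11761)
U = -7063/3 (U = 6 - (11761 - 4680)/3 = 6 - ⅓*7081 = 6 - 7081/3 = -7063/3 ≈ -2354.3)
1/U = 1/(-7063/3) = -3/7063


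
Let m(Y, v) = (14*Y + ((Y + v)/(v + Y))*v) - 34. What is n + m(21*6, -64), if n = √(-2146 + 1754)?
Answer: 1666 + 14*I*√2 ≈ 1666.0 + 19.799*I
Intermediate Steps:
n = 14*I*√2 (n = √(-392) = 14*I*√2 ≈ 19.799*I)
m(Y, v) = -34 + v + 14*Y (m(Y, v) = (14*Y + ((Y + v)/(Y + v))*v) - 34 = (14*Y + 1*v) - 34 = (14*Y + v) - 34 = (v + 14*Y) - 34 = -34 + v + 14*Y)
n + m(21*6, -64) = 14*I*√2 + (-34 - 64 + 14*(21*6)) = 14*I*√2 + (-34 - 64 + 14*126) = 14*I*√2 + (-34 - 64 + 1764) = 14*I*√2 + 1666 = 1666 + 14*I*√2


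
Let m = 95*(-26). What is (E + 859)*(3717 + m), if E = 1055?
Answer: 2386758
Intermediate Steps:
m = -2470
(E + 859)*(3717 + m) = (1055 + 859)*(3717 - 2470) = 1914*1247 = 2386758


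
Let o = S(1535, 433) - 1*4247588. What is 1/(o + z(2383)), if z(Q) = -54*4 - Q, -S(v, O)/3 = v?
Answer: -1/4254792 ≈ -2.3503e-7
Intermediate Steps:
S(v, O) = -3*v
z(Q) = -216 - Q
o = -4252193 (o = -3*1535 - 1*4247588 = -4605 - 4247588 = -4252193)
1/(o + z(2383)) = 1/(-4252193 + (-216 - 1*2383)) = 1/(-4252193 + (-216 - 2383)) = 1/(-4252193 - 2599) = 1/(-4254792) = -1/4254792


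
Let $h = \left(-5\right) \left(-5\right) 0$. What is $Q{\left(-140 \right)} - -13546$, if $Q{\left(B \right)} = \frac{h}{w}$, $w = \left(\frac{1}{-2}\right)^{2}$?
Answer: $13546$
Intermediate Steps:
$w = \frac{1}{4}$ ($w = \left(- \frac{1}{2}\right)^{2} = \frac{1}{4} \approx 0.25$)
$h = 0$ ($h = 25 \cdot 0 = 0$)
$Q{\left(B \right)} = 0$ ($Q{\left(B \right)} = 0 \frac{1}{\frac{1}{4}} = 0 \cdot 4 = 0$)
$Q{\left(-140 \right)} - -13546 = 0 - -13546 = 0 + 13546 = 13546$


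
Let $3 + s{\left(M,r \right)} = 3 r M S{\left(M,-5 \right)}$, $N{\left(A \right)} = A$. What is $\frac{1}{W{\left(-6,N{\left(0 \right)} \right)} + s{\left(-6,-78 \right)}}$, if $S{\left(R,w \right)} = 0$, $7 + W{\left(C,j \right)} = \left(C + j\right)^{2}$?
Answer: $\frac{1}{26} \approx 0.038462$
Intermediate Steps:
$W{\left(C,j \right)} = -7 + \left(C + j\right)^{2}$
$s{\left(M,r \right)} = -3$ ($s{\left(M,r \right)} = -3 + 3 r M 0 = -3 + 3 M r 0 = -3 + 0 = -3$)
$\frac{1}{W{\left(-6,N{\left(0 \right)} \right)} + s{\left(-6,-78 \right)}} = \frac{1}{\left(-7 + \left(-6 + 0\right)^{2}\right) - 3} = \frac{1}{\left(-7 + \left(-6\right)^{2}\right) - 3} = \frac{1}{\left(-7 + 36\right) - 3} = \frac{1}{29 - 3} = \frac{1}{26}$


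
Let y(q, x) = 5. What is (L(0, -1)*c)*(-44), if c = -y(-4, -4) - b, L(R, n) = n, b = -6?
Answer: 44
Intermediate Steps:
c = 1 (c = -1*5 - 1*(-6) = -5 + 6 = 1)
(L(0, -1)*c)*(-44) = -1*1*(-44) = -1*(-44) = 44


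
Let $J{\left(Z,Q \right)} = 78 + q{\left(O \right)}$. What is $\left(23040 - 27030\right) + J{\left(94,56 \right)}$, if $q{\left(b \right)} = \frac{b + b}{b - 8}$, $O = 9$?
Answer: $-3894$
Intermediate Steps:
$q{\left(b \right)} = \frac{2 b}{-8 + b}$
$J{\left(Z,Q \right)} = 96$ ($J{\left(Z,Q \right)} = 78 + 2 \cdot 9 \frac{1}{-8 + 9} = 78 + 2 \cdot 9 \cdot 1^{-1} = 78 + 2 \cdot 9 \cdot 1 = 78 + 18 = 96$)
$\left(23040 - 27030\right) + J{\left(94,56 \right)} = \left(23040 - 27030\right) + 96 = -3990 + 96 = -3894$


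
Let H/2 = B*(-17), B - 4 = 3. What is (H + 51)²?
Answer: 34969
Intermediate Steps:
B = 7 (B = 4 + 3 = 7)
H = -238 (H = 2*(7*(-17)) = 2*(-119) = -238)
(H + 51)² = (-238 + 51)² = (-187)² = 34969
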